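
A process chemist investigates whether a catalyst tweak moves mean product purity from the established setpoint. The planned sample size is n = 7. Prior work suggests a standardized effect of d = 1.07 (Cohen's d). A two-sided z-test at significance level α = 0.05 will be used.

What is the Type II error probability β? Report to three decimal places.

β ≈ 0.192

Noncentrality parameter: δ = d·√n = 1.07 × √7 = 2.8310
Critical value for a two-sided test at α = 0.05: z_{α/2} = 1.960.
Power = Φ(δ − 1.960) + Φ(−δ − 1.960) = Φ(0.871) + Φ(-4.791) = 0.8081 + 0.0000 = 0.8081.
Type II error: β = 1 − power = 1 − 0.8081 = 0.1919.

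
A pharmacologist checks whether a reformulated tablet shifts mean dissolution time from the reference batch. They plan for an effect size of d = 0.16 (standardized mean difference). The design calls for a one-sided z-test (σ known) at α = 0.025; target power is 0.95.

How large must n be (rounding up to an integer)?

n = 508

For power 0.95 need Φ(δ − z_{0.025}) = 0.95, so δ = z_{0.025} + z_{0.05} = 1.960 + 1.645 = 3.605.
δ = d·√n ⇒ n = (δ/d)² = (3.605 / 0.16)² = 507.61.
Round up to the next whole unit.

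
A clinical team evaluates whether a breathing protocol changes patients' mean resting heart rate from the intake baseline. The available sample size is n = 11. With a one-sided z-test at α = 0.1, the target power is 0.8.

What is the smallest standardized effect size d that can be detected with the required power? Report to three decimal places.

d ≈ 0.640

Need Φ(δ − 1.282) = 0.8, so δ = 1.282 + 0.842 = 2.123.
δ = d·√n ⇒ d = δ/√n = 2.123/√11 = 0.6402.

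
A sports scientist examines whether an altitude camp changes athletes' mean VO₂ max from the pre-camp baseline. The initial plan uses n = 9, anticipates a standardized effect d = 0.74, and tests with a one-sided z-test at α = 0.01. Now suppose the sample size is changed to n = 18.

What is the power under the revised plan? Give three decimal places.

With n = 18: δ = d·√n = 0.74 × √18 = 3.1396. Critical value z_{0.01} = 2.326.
Revised power = P(Z > 2.326 − δ) = Φ(0.813) = 0.7920.

Power ≈ 0.792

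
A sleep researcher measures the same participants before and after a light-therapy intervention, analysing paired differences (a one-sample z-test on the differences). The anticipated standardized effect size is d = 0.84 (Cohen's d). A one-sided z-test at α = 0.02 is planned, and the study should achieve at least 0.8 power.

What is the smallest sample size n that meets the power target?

n = 12

For power 0.8 need Φ(δ − z_{0.02}) = 0.8, so δ = z_{0.02} + z_{0.20} = 2.054 + 0.842 = 2.895.
δ = d·√n ⇒ n = (δ/d)² = (2.895 / 0.84)² = 11.88.
Rounding up, n = 12.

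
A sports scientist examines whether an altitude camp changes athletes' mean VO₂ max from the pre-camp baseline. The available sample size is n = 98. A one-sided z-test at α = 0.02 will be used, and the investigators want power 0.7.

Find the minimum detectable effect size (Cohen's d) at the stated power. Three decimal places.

Need Φ(δ − 2.054) = 0.7, so δ = 2.054 + 0.524 = 2.578.
δ = d·√n ⇒ d = δ/√n = 2.578/√98 = 0.2604.

d ≈ 0.260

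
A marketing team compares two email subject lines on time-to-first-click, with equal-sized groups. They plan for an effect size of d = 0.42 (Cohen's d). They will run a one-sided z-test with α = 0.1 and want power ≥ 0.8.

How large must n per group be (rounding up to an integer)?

Set Φ(δ − 1.282) = 0.8; then δ − 1.282 = Φ⁻¹(0.8) = 0.842, giving δ = 2.123.
δ = d·√(n/2) ⇒ n = 2(δ/d)² = 2 × (2.123 / 0.42)² = 51.11.
Rounding up, n = 52 per group.

n = 52 per group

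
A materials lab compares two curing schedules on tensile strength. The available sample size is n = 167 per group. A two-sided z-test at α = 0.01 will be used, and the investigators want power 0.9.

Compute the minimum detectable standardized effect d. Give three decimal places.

d ≈ 0.422

Need Φ(δ − 2.576) = 0.9, so δ = 2.576 + 1.282 = 3.857.
(Lower-tail contribution to power is negligible for δ > 0.)
δ = d·√(n/2) ⇒ d = δ/√(n/2) = 3.857/√(167/2) = 0.4221.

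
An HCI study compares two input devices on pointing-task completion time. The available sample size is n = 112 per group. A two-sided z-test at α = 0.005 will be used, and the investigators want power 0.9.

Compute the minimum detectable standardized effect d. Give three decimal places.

d ≈ 0.546

Required noncentrality: δ = z_{0.0025} + z_{0.10} = 2.807 + 1.282 = 4.089.
(Lower-tail contribution to power is negligible for δ > 0.)
δ = d·√(n/2) ⇒ d = δ/√(n/2) = 4.089/√(112/2) = 0.5464.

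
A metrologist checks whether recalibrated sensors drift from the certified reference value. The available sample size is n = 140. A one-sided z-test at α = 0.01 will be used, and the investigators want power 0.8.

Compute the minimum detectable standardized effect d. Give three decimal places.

d ≈ 0.268

Need Φ(δ − 2.326) = 0.8, so δ = 2.326 + 0.842 = 3.168.
δ = d·√n ⇒ d = δ/√n = 3.168/√140 = 0.2677.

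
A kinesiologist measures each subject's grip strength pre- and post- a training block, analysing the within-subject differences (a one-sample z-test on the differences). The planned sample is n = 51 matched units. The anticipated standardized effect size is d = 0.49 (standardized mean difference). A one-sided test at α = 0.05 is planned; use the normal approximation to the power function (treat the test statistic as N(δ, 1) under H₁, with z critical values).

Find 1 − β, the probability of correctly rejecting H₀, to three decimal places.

Noncentrality parameter: δ = d·√n = 0.49 × √51 = 3.4993
Critical value for a one-sided test at α = 0.05: z_α = 1.645.
Power = P(Z > 1.645 − δ) = Φ(1.854) = 0.9682.

Power ≈ 0.968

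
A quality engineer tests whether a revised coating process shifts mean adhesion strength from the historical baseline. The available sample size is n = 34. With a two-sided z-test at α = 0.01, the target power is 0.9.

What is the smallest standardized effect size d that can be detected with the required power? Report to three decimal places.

d ≈ 0.662

Required noncentrality: δ = z_{0.005} + z_{0.10} = 2.576 + 1.282 = 3.857.
(The second rejection-region term Φ(−δ − z_{α/2}) is negligible and dropped.)
δ = d·√n ⇒ d = δ/√n = 3.857/√34 = 0.6615.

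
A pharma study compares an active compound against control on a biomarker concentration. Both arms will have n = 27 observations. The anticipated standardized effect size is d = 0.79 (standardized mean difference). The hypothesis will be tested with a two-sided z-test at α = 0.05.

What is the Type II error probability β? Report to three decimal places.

Noncentrality parameter: δ = d·√(n/2) = 0.79 × √(27/2) = 2.9026
Two-sided α = 0.05 → critical value z_{0.025} = 1.960.
Power = Φ(δ − 1.960) + Φ(−δ − 1.960) = Φ(0.943) + Φ(-4.863) = 0.8271 + 0.0000 = 0.8271.
Type II error: β = 1 − power = 1 − 0.8271 = 0.1729.

β ≈ 0.173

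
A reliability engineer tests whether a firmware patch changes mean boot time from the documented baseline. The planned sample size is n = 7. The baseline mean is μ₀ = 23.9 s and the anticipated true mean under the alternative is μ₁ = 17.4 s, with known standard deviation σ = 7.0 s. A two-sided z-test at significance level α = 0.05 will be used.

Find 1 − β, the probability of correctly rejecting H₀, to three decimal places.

Standardized effect: d = |μ₁ − μ₀| / σ = |17.4 − 23.9| / 7.0 = 0.9286
Noncentrality parameter: δ = d·√n = 0.9286 × √7 = 2.4568
Two-sided α = 0.05 → critical value z_{0.025} = 1.960.
Power = Φ(δ − 1.960) + Φ(−δ − 1.960) = Φ(0.497) + Φ(-4.417) = 0.6903 + 0.0000 = 0.6903.

Power ≈ 0.690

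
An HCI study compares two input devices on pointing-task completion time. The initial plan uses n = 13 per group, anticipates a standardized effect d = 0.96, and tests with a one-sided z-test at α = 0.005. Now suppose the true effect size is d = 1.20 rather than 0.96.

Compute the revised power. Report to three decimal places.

With d = 1.20: δ = d·√(n/2) = 1.20 × √(13/2) = 3.0594. Critical value z_{0.005} = 2.576.
Revised power = P(Z > 2.576 − δ) = Φ(0.484) = 0.6857.

Power ≈ 0.686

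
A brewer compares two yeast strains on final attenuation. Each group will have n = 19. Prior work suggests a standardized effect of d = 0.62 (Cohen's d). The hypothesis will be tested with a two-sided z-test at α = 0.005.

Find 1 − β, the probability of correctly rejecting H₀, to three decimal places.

Noncentrality parameter: δ = d·√(n/2) = 0.62 × √(19/2) = 1.9110
Two-sided α = 0.005 → critical value z_{0.0025} = 2.807.
Power = Φ(δ − 2.807) + Φ(−δ − 2.807) = Φ(-0.896) + Φ(-4.718) = 0.1851 + 0.0000 = 0.1851.

Power ≈ 0.185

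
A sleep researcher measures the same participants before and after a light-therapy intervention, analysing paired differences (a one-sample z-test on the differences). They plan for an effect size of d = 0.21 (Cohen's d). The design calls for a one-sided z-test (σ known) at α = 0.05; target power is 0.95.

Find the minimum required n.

n = 246

For power 0.95 need Φ(δ − z_{0.05}) = 0.95, so δ = z_{0.05} + z_{0.05} = 1.645 + 1.645 = 3.290.
δ = d·√n ⇒ n = (δ/d)² = (3.290 / 0.21)² = 245.40.
Round up to the next whole unit.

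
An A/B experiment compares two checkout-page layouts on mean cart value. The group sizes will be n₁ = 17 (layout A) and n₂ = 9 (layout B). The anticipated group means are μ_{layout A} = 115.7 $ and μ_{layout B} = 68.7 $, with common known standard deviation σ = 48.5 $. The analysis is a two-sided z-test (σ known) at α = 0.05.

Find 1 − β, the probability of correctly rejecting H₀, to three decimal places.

Standardized effect: d = |μ_{layout A} − μ_{layout B}| / σ = |115.7 − 68.7| / 48.5 = 0.9691
Noncentrality parameter: δ = d / √(1/n₁ + 1/n₂) = 0.9691 / √(1/17 + 1/9) = 2.3508
Critical value for a two-sided test at α = 0.05: z_{α/2} = 1.960.
Power = Φ(δ − 1.960) + Φ(−δ − 1.960) = Φ(0.391) + Φ(-4.311) = 0.6520 + 0.0000 = 0.6520.

Power ≈ 0.652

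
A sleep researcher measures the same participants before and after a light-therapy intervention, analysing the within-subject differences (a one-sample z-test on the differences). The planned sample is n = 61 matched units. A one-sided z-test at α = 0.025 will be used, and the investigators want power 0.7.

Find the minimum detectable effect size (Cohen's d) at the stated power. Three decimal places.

Required noncentrality: δ = z_{0.025} + z_{0.30} = 1.960 + 0.524 = 2.484.
δ = d·√n ⇒ d = δ/√n = 2.484/√61 = 0.3181.

d ≈ 0.318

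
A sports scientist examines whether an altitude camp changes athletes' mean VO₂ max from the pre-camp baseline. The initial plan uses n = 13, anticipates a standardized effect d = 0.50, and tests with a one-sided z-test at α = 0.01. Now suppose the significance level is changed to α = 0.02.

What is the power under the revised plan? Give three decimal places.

δ = d·√n = 0.50 × √13 = 1.8028 (unchanged). New critical value: z_{0.02} = 2.054.
Revised power = Φ(δ − 2.054) = Φ(-0.251) = 0.4009.

Power ≈ 0.401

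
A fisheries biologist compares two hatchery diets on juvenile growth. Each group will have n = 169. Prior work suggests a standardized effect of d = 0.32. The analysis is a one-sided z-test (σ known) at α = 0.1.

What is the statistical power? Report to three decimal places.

Noncentrality parameter: δ = d·√(n/2) = 0.32 × √(169/2) = 2.9416
One-sided α = 0.1 → critical value z_{0.1} = 1.282.
Power = Φ(δ − 1.282) = Φ(1.660) = 0.9515.

Power ≈ 0.952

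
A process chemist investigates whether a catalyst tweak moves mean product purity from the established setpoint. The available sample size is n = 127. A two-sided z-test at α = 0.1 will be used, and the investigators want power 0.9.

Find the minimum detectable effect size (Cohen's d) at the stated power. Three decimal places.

d ≈ 0.260

Need Φ(δ − 1.645) = 0.9, so δ = 1.645 + 1.282 = 2.926.
(The second rejection-region term Φ(−δ − z_{α/2}) is negligible and dropped.)
δ = d·√n ⇒ d = δ/√n = 2.926/√127 = 0.2597.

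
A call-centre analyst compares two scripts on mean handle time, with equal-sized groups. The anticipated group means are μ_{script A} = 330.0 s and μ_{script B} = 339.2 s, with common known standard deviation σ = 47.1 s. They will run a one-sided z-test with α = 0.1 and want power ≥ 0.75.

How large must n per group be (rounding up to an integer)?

Standardized effect: d = |μ_{script A} − μ_{script B}| / σ = |330.0 − 339.2| / 47.1 = 0.1953
For power 0.75 need Φ(δ − z_{0.1}) = 0.75, so δ = z_{0.1} + z_{0.25} = 1.282 + 0.674 = 1.956.
δ = d·√(n/2) ⇒ n = 2(δ/d)² = 2 × (1.956 / 0.1953)² = 200.56.
Round up to the next whole unit.

n = 201 per group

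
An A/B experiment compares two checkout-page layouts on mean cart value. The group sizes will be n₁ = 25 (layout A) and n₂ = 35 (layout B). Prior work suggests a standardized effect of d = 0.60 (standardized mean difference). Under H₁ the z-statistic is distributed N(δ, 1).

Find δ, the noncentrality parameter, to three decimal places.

The noncentrality parameter scales effect size by the design's sample-size factor: δ = d / √(1/n₁ + 1/n₂) = 0.60 / √(1/25 + 1/35) = 2.2913

δ ≈ 2.291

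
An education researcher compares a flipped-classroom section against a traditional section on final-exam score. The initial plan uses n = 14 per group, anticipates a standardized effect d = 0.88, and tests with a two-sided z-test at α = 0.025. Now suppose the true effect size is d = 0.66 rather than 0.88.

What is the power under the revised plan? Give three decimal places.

Power ≈ 0.310

With d = 0.66: δ = d·√(n/2) = 0.66 × √(14/2) = 1.7462. Critical value z_{0.0125} = 2.241.
Revised power = Φ(δ − 2.241) + Φ(−δ − 2.241) = Φ(-0.495) + Φ(-3.988) = 0.3102 + 0.0000 = 0.3103.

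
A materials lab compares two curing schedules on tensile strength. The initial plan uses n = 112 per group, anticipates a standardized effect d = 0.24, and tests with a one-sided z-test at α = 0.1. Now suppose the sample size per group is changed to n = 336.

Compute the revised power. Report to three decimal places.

With n = 336 per group: δ = d·√(n/2) = 0.24 × √(336/2) = 3.1108. Critical value z_{0.1} = 1.282.
Revised power = P(Z > 1.282 − δ) = Φ(1.829) = 0.9663.

Power ≈ 0.966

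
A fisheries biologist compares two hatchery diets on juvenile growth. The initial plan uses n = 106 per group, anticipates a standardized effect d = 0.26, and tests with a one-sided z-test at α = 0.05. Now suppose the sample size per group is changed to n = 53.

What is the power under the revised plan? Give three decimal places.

Power ≈ 0.380

With n = 53 per group: δ = d·√(n/2) = 0.26 × √(53/2) = 1.3384. Critical value z_{0.05} = 1.645.
Revised power = P(Z > 1.645 − δ) = Φ(-0.306) = 0.3796.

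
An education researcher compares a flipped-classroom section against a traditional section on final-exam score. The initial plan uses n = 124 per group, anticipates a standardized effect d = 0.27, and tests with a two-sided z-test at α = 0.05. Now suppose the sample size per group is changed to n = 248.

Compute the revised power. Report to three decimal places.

With n = 248 per group: δ = d·√(n/2) = 0.27 × √(248/2) = 3.0066. Critical value z_{0.025} = 1.960.
Revised power = Φ(δ − 1.960) + Φ(−δ − 1.960) = Φ(1.047) + Φ(-4.967) = 0.8524 + 0.0000 = 0.8524.

Power ≈ 0.852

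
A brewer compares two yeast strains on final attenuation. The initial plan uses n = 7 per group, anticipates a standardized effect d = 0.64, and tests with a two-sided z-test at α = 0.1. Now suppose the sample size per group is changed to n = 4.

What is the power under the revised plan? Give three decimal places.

With n = 4 per group: δ = d·√(n/2) = 0.64 × √(4/2) = 0.9051. Critical value z_{0.05} = 1.645.
Revised power = Φ(δ − 1.645) + Φ(−δ − 1.645) = Φ(-0.740) + Φ(-2.550) = 0.2297 + 0.0054 = 0.2351.

Power ≈ 0.235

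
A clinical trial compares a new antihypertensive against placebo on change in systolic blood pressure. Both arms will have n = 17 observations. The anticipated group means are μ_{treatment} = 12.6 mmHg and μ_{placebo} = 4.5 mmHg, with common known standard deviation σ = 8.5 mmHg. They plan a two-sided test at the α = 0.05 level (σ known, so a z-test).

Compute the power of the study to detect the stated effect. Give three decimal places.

Power ≈ 0.793

Standardized effect: d = |μ_{treatment} − μ_{placebo}| / σ = |12.6 − 4.5| / 8.5 = 0.9529
Noncentrality parameter: δ = d·√(n/2) = 0.9529 × √(17/2) = 2.7783
Two-sided α = 0.05 → critical value z_{0.025} = 1.960.
Power = Φ(δ − 1.960) + Φ(−δ − 1.960) = Φ(0.818) + Φ(-4.738) = 0.7934 + 0.0000 = 0.7934.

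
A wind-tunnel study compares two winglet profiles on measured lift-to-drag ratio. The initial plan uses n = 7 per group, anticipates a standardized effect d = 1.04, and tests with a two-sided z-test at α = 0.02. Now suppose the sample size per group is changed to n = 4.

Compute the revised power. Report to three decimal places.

Power ≈ 0.196

With n = 4 per group: δ = d·√(n/2) = 1.04 × √(4/2) = 1.4708. Critical value z_{0.01} = 2.326.
Revised power = Φ(δ − 2.326) + Φ(−δ − 2.326) = Φ(-0.856) + Φ(-3.797) = 0.1961 + 0.0001 = 0.1962.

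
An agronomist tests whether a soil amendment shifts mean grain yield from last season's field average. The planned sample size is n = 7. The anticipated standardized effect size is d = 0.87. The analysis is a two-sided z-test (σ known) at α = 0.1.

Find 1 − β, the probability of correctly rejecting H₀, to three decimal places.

Noncentrality parameter: δ = d·√n = 0.87 × √7 = 2.3018
Critical value for a two-sided test at α = 0.1: z_{α/2} = 1.645.
Power = Φ(δ − 1.645) + Φ(−δ − 1.645) = Φ(0.657) + Φ(-3.947) = 0.7444 + 0.0000 = 0.7444.

Power ≈ 0.744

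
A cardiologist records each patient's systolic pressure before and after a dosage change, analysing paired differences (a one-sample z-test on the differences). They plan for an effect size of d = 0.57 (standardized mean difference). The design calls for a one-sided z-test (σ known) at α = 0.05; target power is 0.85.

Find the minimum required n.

Set Φ(δ − 1.645) = 0.85; then δ − 1.645 = Φ⁻¹(0.85) = 1.036, giving δ = 2.681.
δ = d·√n ⇒ n = (δ/d)² = (2.681 / 0.57)² = 22.13.
Round up to the next whole unit.

n = 23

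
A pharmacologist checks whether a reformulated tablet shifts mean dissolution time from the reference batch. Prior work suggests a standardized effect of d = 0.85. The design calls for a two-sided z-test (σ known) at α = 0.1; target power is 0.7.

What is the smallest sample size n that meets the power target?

Set Φ(δ − 1.645) = 0.7; then δ − 1.645 = Φ⁻¹(0.7) = 0.524, giving δ = 2.169.
(Ignoring the negligible lower-tail rejection probability gives the usual closed-form inversion.)
δ = d·√n ⇒ n = (δ/d)² = (2.169 / 0.85)² = 6.51.
Round up to the next whole unit.

n = 7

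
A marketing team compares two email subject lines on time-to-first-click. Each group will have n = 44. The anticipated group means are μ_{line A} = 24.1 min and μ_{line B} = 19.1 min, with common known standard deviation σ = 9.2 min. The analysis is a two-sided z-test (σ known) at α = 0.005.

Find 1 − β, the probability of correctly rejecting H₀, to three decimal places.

Power ≈ 0.398

Standardized effect: d = |μ_{line A} − μ_{line B}| / σ = |24.1 − 19.1| / 9.2 = 0.5435
Noncentrality parameter: δ = d·√(n/2) = 0.5435 × √(44/2) = 2.5491
Critical value for a two-sided test at α = 0.005: z_{α/2} = 2.807.
Power = Φ(δ − 2.807) + Φ(−δ − 2.807) = Φ(-0.258) + Φ(-5.356) = 0.3982 + 0.0000 = 0.3982.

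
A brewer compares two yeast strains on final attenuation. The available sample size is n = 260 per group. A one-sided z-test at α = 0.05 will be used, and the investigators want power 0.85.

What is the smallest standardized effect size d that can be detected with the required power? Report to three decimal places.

Need Φ(δ − 1.645) = 0.85, so δ = 1.645 + 1.036 = 2.681.
δ = d·√(n/2) ⇒ d = δ/√(n/2) = 2.681/√(260/2) = 0.2352.

d ≈ 0.235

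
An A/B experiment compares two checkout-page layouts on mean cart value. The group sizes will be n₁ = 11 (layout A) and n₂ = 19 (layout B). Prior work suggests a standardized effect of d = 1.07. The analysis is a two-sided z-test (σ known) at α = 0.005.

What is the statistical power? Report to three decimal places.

Noncentrality parameter: δ = d / √(1/n₁ + 1/n₂) = 1.07 / √(1/11 + 1/19) = 2.8242
Critical value for a two-sided test at α = 0.005: z_{α/2} = 2.807.
Power = Φ(δ − 2.807) + Φ(−δ − 2.807) = Φ(0.017) + Φ(-5.631) = 0.5069 + 0.0000 = 0.5069.

Power ≈ 0.507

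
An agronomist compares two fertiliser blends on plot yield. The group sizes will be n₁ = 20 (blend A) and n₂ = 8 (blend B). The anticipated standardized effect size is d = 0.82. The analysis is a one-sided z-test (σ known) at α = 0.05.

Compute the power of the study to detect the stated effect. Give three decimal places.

Noncentrality parameter: δ = d / √(1/n₁ + 1/n₂) = 0.82 / √(1/20 + 1/8) = 1.9602
One-sided α = 0.05 → critical value z_{0.05} = 1.645.
Power = Φ(δ − 1.645) = Φ(0.315) = 0.6237.

Power ≈ 0.624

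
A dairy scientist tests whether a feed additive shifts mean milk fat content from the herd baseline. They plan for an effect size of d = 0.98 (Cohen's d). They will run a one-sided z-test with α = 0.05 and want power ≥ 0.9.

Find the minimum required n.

Set Φ(δ − 1.645) = 0.9; then δ − 1.645 = Φ⁻¹(0.9) = 1.282, giving δ = 2.926.
δ = d·√n ⇒ n = (δ/d)² = (2.926 / 0.98)² = 8.92.
Round up to the next whole unit.

n = 9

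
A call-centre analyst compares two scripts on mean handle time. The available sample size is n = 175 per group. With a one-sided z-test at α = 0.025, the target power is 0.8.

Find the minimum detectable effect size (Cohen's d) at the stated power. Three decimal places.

Need Φ(δ − 1.960) = 0.8, so δ = 1.960 + 0.842 = 2.802.
δ = d·√(n/2) ⇒ d = δ/√(n/2) = 2.802/√(175/2) = 0.2995.

d ≈ 0.300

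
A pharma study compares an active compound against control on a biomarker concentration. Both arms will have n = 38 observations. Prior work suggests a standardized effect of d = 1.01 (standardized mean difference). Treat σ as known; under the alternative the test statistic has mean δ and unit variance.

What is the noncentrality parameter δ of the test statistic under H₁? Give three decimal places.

The noncentrality parameter scales effect size by the design's sample-size factor: δ = d·√(n/2) = 1.01 × √(38/2) = 4.4025

δ ≈ 4.402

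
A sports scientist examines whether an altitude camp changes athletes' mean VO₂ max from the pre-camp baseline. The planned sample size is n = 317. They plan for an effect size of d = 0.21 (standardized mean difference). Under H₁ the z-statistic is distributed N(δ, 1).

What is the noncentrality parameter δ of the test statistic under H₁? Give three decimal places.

δ ≈ 3.739

The noncentrality parameter scales effect size by the design's sample-size factor: δ = d·√n = 0.21 × √317 = 3.7389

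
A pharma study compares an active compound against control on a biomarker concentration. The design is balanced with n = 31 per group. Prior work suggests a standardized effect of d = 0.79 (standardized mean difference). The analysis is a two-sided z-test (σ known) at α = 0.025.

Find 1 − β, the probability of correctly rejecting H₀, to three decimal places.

Noncentrality parameter: δ = d·√(n/2) = 0.79 × √(31/2) = 3.1102
Critical value for a two-sided test at α = 0.025: z_{α/2} = 2.241.
Power = Φ(δ − 2.241) + Φ(−δ − 2.241) = Φ(0.869) + Φ(-5.352) = 0.8075 + 0.0000 = 0.8075.

Power ≈ 0.808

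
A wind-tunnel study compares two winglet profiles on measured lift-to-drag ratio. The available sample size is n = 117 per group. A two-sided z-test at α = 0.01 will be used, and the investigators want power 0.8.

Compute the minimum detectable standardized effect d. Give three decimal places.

Required noncentrality: δ = z_{0.005} + z_{0.20} = 2.576 + 0.842 = 3.417.
(Lower-tail contribution to power is negligible for δ > 0.)
δ = d·√(n/2) ⇒ d = δ/√(n/2) = 3.417/√(117/2) = 0.4468.

d ≈ 0.447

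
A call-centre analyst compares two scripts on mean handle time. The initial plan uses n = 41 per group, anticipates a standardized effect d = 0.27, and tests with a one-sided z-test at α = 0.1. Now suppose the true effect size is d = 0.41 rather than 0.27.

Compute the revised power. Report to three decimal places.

Power ≈ 0.717

With d = 0.41: δ = d·√(n/2) = 0.41 × √(41/2) = 1.8564. Critical value z_{0.1} = 1.282.
Revised power = P(Z > 1.282 − δ) = Φ(0.575) = 0.7173.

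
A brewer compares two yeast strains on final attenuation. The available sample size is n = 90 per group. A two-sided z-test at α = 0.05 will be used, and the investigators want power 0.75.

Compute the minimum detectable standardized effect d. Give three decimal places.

Required noncentrality: δ = z_{0.025} + z_{0.25} = 1.960 + 0.674 = 2.634.
(The second rejection-region term Φ(−δ − z_{α/2}) is negligible and dropped.)
δ = d·√(n/2) ⇒ d = δ/√(n/2) = 2.634/√(90/2) = 0.3927.

d ≈ 0.393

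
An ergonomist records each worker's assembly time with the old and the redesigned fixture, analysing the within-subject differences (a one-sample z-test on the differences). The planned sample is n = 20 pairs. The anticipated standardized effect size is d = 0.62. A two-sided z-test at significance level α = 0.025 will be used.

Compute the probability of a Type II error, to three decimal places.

Noncentrality parameter: δ = d·√n = 0.62 × √20 = 2.7727
Critical value for a two-sided test at α = 0.025: z_{α/2} = 2.241.
Power = Φ(δ − 2.241) + Φ(−δ − 2.241) = Φ(0.531) + Φ(-5.014) = 0.7024 + 0.0000 = 0.7024.
Type II error: β = 1 − power = 1 − 0.7024 = 0.2976.

β ≈ 0.298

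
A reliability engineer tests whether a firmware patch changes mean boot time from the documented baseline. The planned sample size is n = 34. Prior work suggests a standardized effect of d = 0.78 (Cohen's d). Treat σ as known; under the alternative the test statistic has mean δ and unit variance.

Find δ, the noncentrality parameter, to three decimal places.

δ ≈ 4.548

δ = d·√n = 0.78 × √34 = 4.5481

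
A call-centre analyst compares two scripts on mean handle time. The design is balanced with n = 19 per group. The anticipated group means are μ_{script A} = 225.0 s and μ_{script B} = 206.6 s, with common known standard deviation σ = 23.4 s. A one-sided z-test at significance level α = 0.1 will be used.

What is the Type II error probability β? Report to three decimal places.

β ≈ 0.127

Standardized effect: d = |μ_{script A} − μ_{script B}| / σ = |225.0 − 206.6| / 23.4 = 0.7863
Noncentrality parameter: δ = d·√(n/2) = 0.7863 × √(19/2) = 2.4236
One-sided α = 0.1 → critical value z_{0.1} = 1.282.
Power = P(Z > 1.282 − δ) = Φ(1.142) = 0.8733.
Type II error: β = 1 − power = 1 − 0.8733 = 0.1267.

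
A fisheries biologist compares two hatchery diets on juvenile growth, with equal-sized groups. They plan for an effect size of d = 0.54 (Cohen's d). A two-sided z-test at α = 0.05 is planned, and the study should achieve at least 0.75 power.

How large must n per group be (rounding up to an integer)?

n = 48 per group

For power 0.75 need Φ(δ − z_{0.025}) = 0.75, so δ = z_{0.025} + z_{0.25} = 1.960 + 0.674 = 2.634.
(Ignoring the negligible lower-tail rejection probability gives the usual closed-form inversion.)
δ = d·√(n/2) ⇒ n = 2(δ/d)² = 2 × (2.634 / 0.54)² = 47.60.
Rounding up, n = 48 per group.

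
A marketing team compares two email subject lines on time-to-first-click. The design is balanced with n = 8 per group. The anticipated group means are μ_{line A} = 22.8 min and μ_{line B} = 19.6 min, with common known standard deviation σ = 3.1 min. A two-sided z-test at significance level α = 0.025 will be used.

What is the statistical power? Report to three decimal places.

Power ≈ 0.430

Standardized effect: d = |μ_{line A} − μ_{line B}| / σ = |22.8 − 19.6| / 3.1 = 1.0323
Noncentrality parameter: δ = d·√(n/2) = 1.0323 × √(8/2) = 2.0645
Two-sided α = 0.025 → critical value z_{0.0125} = 2.241.
Power = Φ(δ − 2.241) + Φ(−δ − 2.241) = Φ(-0.177) + Φ(-4.306) = 0.4298 + 0.0000 = 0.4298.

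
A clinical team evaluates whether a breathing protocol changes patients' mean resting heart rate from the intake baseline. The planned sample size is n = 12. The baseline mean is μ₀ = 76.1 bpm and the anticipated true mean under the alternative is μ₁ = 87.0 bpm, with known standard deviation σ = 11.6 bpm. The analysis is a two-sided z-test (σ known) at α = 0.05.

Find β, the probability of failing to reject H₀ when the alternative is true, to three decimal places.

β ≈ 0.098

Standardized effect: d = |μ₁ − μ₀| / σ = |87.0 − 76.1| / 11.6 = 0.9397
Noncentrality parameter: δ = d·√n = 0.9397 × √12 = 3.2551
Critical value for a two-sided test at α = 0.05: z_{α/2} = 1.960.
Power = Φ(δ − 1.960) + Φ(−δ − 1.960) = Φ(1.295) + Φ(-5.215) = 0.9024 + 0.0000 = 0.9024.
Type II error: β = 1 − power = 1 − 0.9024 = 0.0976.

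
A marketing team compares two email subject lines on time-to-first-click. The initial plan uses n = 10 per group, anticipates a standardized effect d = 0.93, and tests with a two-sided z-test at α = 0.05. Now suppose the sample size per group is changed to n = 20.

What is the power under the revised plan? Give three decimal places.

With n = 20 per group: δ = d·√(n/2) = 0.93 × √(20/2) = 2.9409. Critical value z_{0.025} = 1.960.
Revised power = Φ(δ − 1.960) + Φ(−δ − 1.960) = Φ(0.981) + Φ(-4.901) = 0.8367 + 0.0000 = 0.8367.

Power ≈ 0.837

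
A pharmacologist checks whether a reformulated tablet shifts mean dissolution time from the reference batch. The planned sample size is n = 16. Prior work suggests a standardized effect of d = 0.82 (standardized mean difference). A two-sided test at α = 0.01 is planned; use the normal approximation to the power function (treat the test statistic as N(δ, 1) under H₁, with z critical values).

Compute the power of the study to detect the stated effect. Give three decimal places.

Noncentrality parameter: δ = d·√n = 0.82 × √16 = 3.2800
Two-sided α = 0.01 → critical value z_{0.005} = 2.576.
Power = Φ(δ − 2.576) + Φ(−δ − 2.576) = Φ(0.704) + Φ(-5.856) = 0.7593 + 0.0000 = 0.7593.

Power ≈ 0.759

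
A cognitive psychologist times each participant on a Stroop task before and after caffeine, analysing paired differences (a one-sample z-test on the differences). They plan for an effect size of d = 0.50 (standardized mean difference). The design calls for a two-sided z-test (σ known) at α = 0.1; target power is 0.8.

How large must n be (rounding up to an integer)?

Set Φ(δ − 1.645) = 0.8; then δ − 1.645 = Φ⁻¹(0.8) = 0.842, giving δ = 2.486.
(For δ > 0 the lower-tail rejection region contributes negligibly to power, so the one-term inversion is standard.)
δ = d·√n ⇒ n = (δ/d)² = (2.486 / 0.50)² = 24.73.
Round up to the next whole unit.

n = 25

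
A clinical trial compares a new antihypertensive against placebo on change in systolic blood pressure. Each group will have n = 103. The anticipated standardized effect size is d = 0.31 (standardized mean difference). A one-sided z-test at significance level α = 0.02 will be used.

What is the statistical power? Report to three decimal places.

Noncentrality parameter: δ = d·√(n/2) = 0.31 × √(103/2) = 2.2247
One-sided α = 0.02 → critical value z_{0.02} = 2.054.
Power = Φ(δ − 2.054) = Φ(0.171) = 0.5679.

Power ≈ 0.568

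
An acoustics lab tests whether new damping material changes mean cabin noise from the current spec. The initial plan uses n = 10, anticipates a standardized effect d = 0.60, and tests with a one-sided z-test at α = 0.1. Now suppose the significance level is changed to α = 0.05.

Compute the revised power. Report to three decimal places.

Power ≈ 0.600

δ = d·√n = 0.60 × √10 = 1.8974 (unchanged). New critical value: z_{0.05} = 1.645.
Revised power = Φ(δ − 1.645) = Φ(0.253) = 0.5997.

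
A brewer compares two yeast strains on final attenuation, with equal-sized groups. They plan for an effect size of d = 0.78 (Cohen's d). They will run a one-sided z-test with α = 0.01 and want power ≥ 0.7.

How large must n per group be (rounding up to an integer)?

n = 27 per group

Set Φ(δ − 2.326) = 0.7; then δ − 2.326 = Φ⁻¹(0.7) = 0.524, giving δ = 2.851.
δ = d·√(n/2) ⇒ n = 2(δ/d)² = 2 × (2.851 / 0.78)² = 26.72.
Round up to the next whole unit.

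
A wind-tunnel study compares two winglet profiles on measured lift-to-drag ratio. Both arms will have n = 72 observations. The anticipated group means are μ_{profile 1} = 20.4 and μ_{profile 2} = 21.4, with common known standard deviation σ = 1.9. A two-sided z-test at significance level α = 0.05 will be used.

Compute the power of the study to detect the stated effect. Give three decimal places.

Standardized effect: d = |μ_{profile 1} − μ_{profile 2}| / σ = |20.4 − 21.4| / 1.9 = 0.5263
Noncentrality parameter: δ = d·√(n/2) = 0.5263 × √(72/2) = 3.1579
Two-sided α = 0.05 → critical value z_{0.025} = 1.960.
Power = Φ(δ − 1.960) + Φ(−δ − 1.960) = Φ(1.198) + Φ(-5.118) = 0.8845 + 0.0000 = 0.8845.

Power ≈ 0.885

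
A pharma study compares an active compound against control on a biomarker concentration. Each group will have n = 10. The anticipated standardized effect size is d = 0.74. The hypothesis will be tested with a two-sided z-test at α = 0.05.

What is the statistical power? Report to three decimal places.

Power ≈ 0.380

Noncentrality parameter: δ = d·√(n/2) = 0.74 × √(10/2) = 1.6547
Critical value for a two-sided test at α = 0.05: z_{α/2} = 1.960.
Power = Φ(δ − 1.960) + Φ(−δ − 1.960) = Φ(-0.305) + Φ(-3.615) = 0.3801 + 0.0002 = 0.3802.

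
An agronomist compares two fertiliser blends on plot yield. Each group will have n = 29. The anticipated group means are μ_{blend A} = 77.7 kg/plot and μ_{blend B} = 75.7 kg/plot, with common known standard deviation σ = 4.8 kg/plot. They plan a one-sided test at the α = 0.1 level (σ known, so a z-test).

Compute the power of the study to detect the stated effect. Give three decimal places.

Power ≈ 0.620

Standardized effect: d = |μ_{blend A} − μ_{blend B}| / σ = |77.7 − 75.7| / 4.8 = 0.4167
Noncentrality parameter: δ = d·√(n/2) = 0.4167 × √(29/2) = 1.5866
One-sided α = 0.1 → critical value z_{0.1} = 1.282.
Power = Φ(δ − 1.282) = Φ(0.305) = 0.6198.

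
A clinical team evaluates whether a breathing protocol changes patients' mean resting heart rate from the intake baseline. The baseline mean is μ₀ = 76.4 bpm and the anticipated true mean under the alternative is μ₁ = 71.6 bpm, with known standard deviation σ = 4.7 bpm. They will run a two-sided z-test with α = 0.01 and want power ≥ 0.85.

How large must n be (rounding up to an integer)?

n = 13

Standardized effect: d = |μ₁ − μ₀| / σ = |71.6 − 76.4| / 4.7 = 1.0213
Set Φ(δ − 2.576) = 0.85; then δ − 2.576 = Φ⁻¹(0.85) = 1.036, giving δ = 3.612.
(Ignoring the negligible lower-tail rejection probability gives the usual closed-form inversion.)
δ = d·√n ⇒ n = (δ/d)² = (3.612 / 1.0213)² = 12.51.
Round up to the next whole unit.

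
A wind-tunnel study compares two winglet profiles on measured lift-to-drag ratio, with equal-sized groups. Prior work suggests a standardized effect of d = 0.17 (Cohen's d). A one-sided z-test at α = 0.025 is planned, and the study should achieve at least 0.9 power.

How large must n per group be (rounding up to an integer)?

For power 0.9 need Φ(δ − z_{0.025}) = 0.9, so δ = z_{0.025} + z_{0.10} = 1.960 + 1.282 = 3.242.
δ = d·√(n/2) ⇒ n = 2(δ/d)² = 2 × (3.242 / 0.17)² = 727.16.
Round up to the next whole unit.

n = 728 per group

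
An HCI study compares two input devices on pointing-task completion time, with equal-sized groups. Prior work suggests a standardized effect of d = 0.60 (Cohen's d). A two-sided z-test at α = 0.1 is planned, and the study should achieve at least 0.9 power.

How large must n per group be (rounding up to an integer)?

n = 48 per group

For power 0.9 need Φ(δ − z_{0.05}) = 0.9, so δ = z_{0.05} + z_{0.10} = 1.645 + 1.282 = 2.926.
(The Φ(−δ − z_{α/2}) term is vanishingly small for δ > 0 and is dropped in the standard sample-size formula.)
δ = d·√(n/2) ⇒ n = 2(δ/d)² = 2 × (2.926 / 0.60)² = 47.58.
Rounding up, n = 48 per group.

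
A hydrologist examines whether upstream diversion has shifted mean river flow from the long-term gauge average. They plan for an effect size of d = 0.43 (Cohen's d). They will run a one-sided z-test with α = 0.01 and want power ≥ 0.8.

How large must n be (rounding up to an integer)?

n = 55

Set Φ(δ − 2.326) = 0.8; then δ − 2.326 = Φ⁻¹(0.8) = 0.842, giving δ = 3.168.
δ = d·√n ⇒ n = (δ/d)² = (3.168 / 0.43)² = 54.28.
Round up to the next whole unit.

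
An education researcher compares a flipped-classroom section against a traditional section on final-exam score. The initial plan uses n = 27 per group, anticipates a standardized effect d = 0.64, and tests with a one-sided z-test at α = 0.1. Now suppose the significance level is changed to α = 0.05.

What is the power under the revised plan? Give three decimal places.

δ = d·√(n/2) = 0.64 × √(27/2) = 2.3515 (unchanged). New critical value: z_{0.05} = 1.645.
Revised power = Φ(δ − 1.645) = Φ(0.707) = 0.7601.

Power ≈ 0.760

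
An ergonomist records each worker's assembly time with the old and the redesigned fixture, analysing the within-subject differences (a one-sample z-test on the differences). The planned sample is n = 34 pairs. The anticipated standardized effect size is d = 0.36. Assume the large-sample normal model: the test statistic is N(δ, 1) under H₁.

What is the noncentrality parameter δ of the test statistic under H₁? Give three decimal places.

δ ≈ 2.099

δ = d·√n = 0.36 × √34 = 2.0991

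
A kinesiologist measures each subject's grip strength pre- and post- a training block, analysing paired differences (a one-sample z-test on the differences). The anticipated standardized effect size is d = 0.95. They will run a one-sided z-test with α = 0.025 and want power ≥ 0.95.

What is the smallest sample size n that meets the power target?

n = 15

Set Φ(δ − 1.960) = 0.95; then δ − 1.960 = Φ⁻¹(0.95) = 1.645, giving δ = 3.605.
δ = d·√n ⇒ n = (δ/d)² = (3.605 / 0.95)² = 14.40.
Round up to the next whole unit.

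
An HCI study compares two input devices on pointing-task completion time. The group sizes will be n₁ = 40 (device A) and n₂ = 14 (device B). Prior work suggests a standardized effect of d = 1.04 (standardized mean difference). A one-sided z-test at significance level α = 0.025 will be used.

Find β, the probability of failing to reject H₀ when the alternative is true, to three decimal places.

Noncentrality parameter: δ = d / √(1/n₁ + 1/n₂) = 1.04 / √(1/40 + 1/14) = 3.3491
Critical value for a one-sided test at α = 0.025: z_α = 1.960.
Power = Φ(δ − 1.960) = Φ(1.389) = 0.9176.
Type II error: β = 1 − power = 1 − 0.9176 = 0.0824.

β ≈ 0.082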